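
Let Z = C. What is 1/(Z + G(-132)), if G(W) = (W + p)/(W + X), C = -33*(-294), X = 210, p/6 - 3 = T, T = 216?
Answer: 13/126323 ≈ 0.00010291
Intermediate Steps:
p = 1314 (p = 18 + 6*216 = 18 + 1296 = 1314)
C = 9702
Z = 9702
G(W) = (1314 + W)/(210 + W) (G(W) = (W + 1314)/(W + 210) = (1314 + W)/(210 + W))
1/(Z + G(-132)) = 1/(9702 + (1314 - 132)/(210 - 132)) = 1/(9702 + 1182/78) = 1/(9702 + (1/78)*1182) = 1/(9702 + 197/13) = 1/(126323/13) = 13/126323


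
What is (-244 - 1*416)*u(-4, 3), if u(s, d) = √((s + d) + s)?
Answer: -660*I*√5 ≈ -1475.8*I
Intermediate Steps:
u(s, d) = √(d + 2*s) (u(s, d) = √((d + s) + s) = √(d + 2*s))
(-244 - 1*416)*u(-4, 3) = (-244 - 1*416)*√(3 + 2*(-4)) = (-244 - 416)*√(3 - 8) = -660*I*√5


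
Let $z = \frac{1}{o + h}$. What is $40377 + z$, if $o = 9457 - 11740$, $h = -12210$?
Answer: $\frac{585183860}{14493} \approx 40377.0$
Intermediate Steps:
$o = -2283$ ($o = 9457 - 11740 = -2283$)
$z = - \frac{1}{14493}$ ($z = \frac{1}{-2283 - 12210} = \frac{1}{-14493} = - \frac{1}{14493} \approx -6.8999 \cdot 10^{-5}$)
$40377 + z = 40377 - \frac{1}{14493} = \frac{585183860}{14493}$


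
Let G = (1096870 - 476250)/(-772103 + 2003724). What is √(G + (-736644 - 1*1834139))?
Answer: I*√3899594999963967883/1231621 ≈ 1603.4*I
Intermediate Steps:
G = 620620/1231621 ≈ 0.50391
√(G + (-736644 - 1*1834139)) = √(620620/1231621 + (-736644 - 1*1834139)) = √(620620/1231621 + (-736644 - 1834139)) = √(620620/1231621 - 2570783) = √(-3166229708623/1231621) = I*√3899594999963967883/1231621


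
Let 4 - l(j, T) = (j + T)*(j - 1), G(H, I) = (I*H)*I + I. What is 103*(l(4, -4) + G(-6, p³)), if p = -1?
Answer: -309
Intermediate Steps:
G(H, I) = I + H*I² (G(H, I) = (H*I)*I + I = H*I² + I = I + H*I²)
l(j, T) = 4 - (-1 + j)*(T + j) (l(j, T) = 4 - (j + T)*(j - 1) = 4 - (T + j)*(-1 + j) = 4 - (-1 + j)*(T + j))
103*(l(4, -4) + G(-6, p³)) = 103*((4 - 4 + 4 - 1*4² - 1*(-4)*4) + (-1)³*(1 - 6*(-1)³)) = 103*((4 - 4 + 4 - 1*16 + 16) - (1 - 6*(-1))) = 103*((4 - 4 + 4 - 16 + 16) - (1 + 6)) = 103*(4 - 1*7) = 103*(4 - 7) = 103*(-3) = -309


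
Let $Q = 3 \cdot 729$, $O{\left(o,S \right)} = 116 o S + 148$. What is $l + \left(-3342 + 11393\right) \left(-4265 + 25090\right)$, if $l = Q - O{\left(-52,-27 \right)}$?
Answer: $167501250$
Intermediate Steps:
$O{\left(o,S \right)} = 148 + 116 S o$ ($O{\left(o,S \right)} = 116 S o + 148 = 148 + 116 S o$)
$Q = 2187$
$l = -160825$ ($l = 2187 - \left(148 + 116 \left(-27\right) \left(-52\right)\right) = 2187 - \left(148 + 162864\right) = 2187 - 163012 = -160825$)
$l + \left(-3342 + 11393\right) \left(-4265 + 25090\right) = -160825 + \left(-3342 + 11393\right) \left(-4265 + 25090\right) = -160825 + 8051 \cdot 20825 = -160825 + 167662075 = 167501250$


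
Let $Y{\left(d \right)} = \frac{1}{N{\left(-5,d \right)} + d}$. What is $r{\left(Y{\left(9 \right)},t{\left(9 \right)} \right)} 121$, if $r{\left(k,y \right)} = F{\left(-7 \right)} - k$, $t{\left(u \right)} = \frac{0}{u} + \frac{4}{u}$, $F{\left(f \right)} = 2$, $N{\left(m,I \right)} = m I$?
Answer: $\frac{8833}{36} \approx 245.36$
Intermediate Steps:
$N{\left(m,I \right)} = I m$
$Y{\left(d \right)} = - \frac{1}{4 d}$ ($Y{\left(d \right)} = \frac{1}{d \left(-5\right) + d} = \frac{1}{- 5 d + d} = \frac{1}{\left(-4\right) d} = - \frac{1}{4 d}$)
$t{\left(u \right)} = \frac{4}{u}$ ($t{\left(u \right)} = 0 + \frac{4}{u} = \frac{4}{u}$)
$r{\left(k,y \right)} = 2 - k$
$r{\left(Y{\left(9 \right)},t{\left(9 \right)} \right)} 121 = \left(2 - - \frac{1}{4 \cdot 9}\right) 121 = \left(2 - \left(- \frac{1}{4}\right) \frac{1}{9}\right) 121 = \left(2 - - \frac{1}{36}\right) 121 = \left(2 + \frac{1}{36}\right) 121 = \frac{73}{36} \cdot 121 = \frac{8833}{36}$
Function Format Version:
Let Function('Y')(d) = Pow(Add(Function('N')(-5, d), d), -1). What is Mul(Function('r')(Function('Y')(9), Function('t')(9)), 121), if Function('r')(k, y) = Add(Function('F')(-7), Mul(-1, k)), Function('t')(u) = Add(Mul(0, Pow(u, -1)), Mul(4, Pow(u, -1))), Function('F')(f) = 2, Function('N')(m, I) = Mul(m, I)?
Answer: Rational(8833, 36) ≈ 245.36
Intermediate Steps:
Function('N')(m, I) = Mul(I, m)
Function('Y')(d) = Mul(Rational(-1, 4), Pow(d, -1)) (Function('Y')(d) = Pow(Add(Mul(d, -5), d), -1) = Pow(Add(Mul(-5, d), d), -1) = Pow(Mul(-4, d), -1) = Mul(Rational(-1, 4), Pow(d, -1)))
Function('t')(u) = Mul(4, Pow(u, -1)) (Function('t')(u) = Add(0, Mul(4, Pow(u, -1))) = Mul(4, Pow(u, -1)))
Function('r')(k, y) = Add(2, Mul(-1, k))
Mul(Function('r')(Function('Y')(9), Function('t')(9)), 121) = Mul(Add(2, Mul(-1, Mul(Rational(-1, 4), Pow(9, -1)))), 121) = Mul(Add(2, Mul(-1, Mul(Rational(-1, 4), Rational(1, 9)))), 121) = Mul(Add(2, Mul(-1, Rational(-1, 36))), 121) = Mul(Add(2, Rational(1, 36)), 121) = Mul(Rational(73, 36), 121) = Rational(8833, 36)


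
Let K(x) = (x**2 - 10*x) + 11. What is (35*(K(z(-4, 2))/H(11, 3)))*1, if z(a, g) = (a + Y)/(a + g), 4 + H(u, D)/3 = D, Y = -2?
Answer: 350/3 ≈ 116.67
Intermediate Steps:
H(u, D) = -12 + 3*D
z(a, g) = (-2 + a)/(a + g) (z(a, g) = (a - 2)/(a + g) = (-2 + a)/(a + g))
K(x) = 11 + x**2 - 10*x
(35*(K(z(-4, 2))/H(11, 3)))*1 = (35*((11 + ((-2 - 4)/(-4 + 2))**2 - 10*(-2 - 4)/(-4 + 2))/(-12 + 3*3)))*1 = (35*((11 + (-6/(-2))**2 - 10*(-6)/(-2))/(-12 + 9)))*1 = (35*((11 + (-1/2*(-6))**2 - (-5)*(-6))/(-3)))*1 = (35*((11 + 3**2 - 10*3)*(-1/3)))*1 = (35*((11 + 9 - 30)*(-1/3)))*1 = (35*(-10*(-1/3)))*1 = (35*(10/3))*1 = (350/3)*1 = 350/3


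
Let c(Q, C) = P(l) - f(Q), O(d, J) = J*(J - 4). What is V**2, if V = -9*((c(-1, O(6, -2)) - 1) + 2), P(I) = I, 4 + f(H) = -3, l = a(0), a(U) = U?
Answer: 5184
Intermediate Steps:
l = 0
f(H) = -7 (f(H) = -4 - 3 = -7)
O(d, J) = J*(-4 + J)
c(Q, C) = 7 (c(Q, C) = 0 - 1*(-7) = 0 + 7 = 7)
V = -72 (V = -9*((7 - 1) + 2) = -9*(6 + 2) = -9*8 = -72)
V**2 = (-72)**2 = 5184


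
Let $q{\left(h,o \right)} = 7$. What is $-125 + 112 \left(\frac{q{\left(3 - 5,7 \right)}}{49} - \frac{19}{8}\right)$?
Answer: $-375$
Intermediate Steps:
$-125 + 112 \left(\frac{q{\left(3 - 5,7 \right)}}{49} - \frac{19}{8}\right) = -125 + 112 \left(\frac{7}{49} - \frac{19}{8}\right) = -125 + 112 \left(7 \cdot \frac{1}{49} - \frac{19}{8}\right) = -125 + 112 \left(\frac{1}{7} - \frac{19}{8}\right) = -125 + 112 \left(- \frac{125}{56}\right) = -125 - 250 = -375$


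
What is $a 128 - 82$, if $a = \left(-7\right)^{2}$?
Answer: $6190$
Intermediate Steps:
$a = 49$
$a 128 - 82 = 49 \cdot 128 - 82 = 6272 - 82 = 6190$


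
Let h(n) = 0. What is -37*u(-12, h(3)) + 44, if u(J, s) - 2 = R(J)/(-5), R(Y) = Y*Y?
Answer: 5178/5 ≈ 1035.6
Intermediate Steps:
R(Y) = Y²
u(J, s) = 2 - J²/5 (u(J, s) = 2 + J²/(-5) = 2 + J²*(-⅕) = 2 - J²/5)
-37*u(-12, h(3)) + 44 = -37*(2 - ⅕*(-12)²) + 44 = -37*(2 - ⅕*144) + 44 = -37*(2 - 144/5) + 44 = -37*(-134/5) + 44 = 4958/5 + 44 = 5178/5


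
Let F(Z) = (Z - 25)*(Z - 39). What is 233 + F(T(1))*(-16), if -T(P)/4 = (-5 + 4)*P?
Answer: -11527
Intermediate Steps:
T(P) = 4*P (T(P) = -4*(-5 + 4)*P = -(-4)*P = 4*P)
F(Z) = (-39 + Z)*(-25 + Z) (F(Z) = (-25 + Z)*(-39 + Z) = (-39 + Z)*(-25 + Z))
233 + F(T(1))*(-16) = 233 + (975 + (4*1)² - 256)*(-16) = 233 + (975 + 4² - 64*4)*(-16) = 233 + (975 + 16 - 256)*(-16) = 233 + 735*(-16) = 233 - 11760 = -11527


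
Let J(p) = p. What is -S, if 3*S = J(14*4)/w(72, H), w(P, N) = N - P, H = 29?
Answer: 56/129 ≈ 0.43411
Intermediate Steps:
S = -56/129 (S = ((14*4)/(29 - 1*72))/3 = (56/(29 - 72))/3 = (56/(-43))/3 = (56*(-1/43))/3 = (1/3)*(-56/43) = -56/129 ≈ -0.43411)
-S = -1*(-56/129) = 56/129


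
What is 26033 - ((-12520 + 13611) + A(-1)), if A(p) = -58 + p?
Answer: 25001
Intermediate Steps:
26033 - ((-12520 + 13611) + A(-1)) = 26033 - ((-12520 + 13611) + (-58 - 1)) = 26033 - (1091 - 59) = 26033 - 1*1032 = 26033 - 1032 = 25001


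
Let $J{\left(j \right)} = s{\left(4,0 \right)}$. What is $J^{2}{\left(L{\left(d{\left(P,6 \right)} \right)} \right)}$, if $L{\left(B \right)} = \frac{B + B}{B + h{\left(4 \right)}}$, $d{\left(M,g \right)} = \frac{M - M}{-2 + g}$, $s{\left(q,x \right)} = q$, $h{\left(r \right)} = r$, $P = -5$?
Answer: $16$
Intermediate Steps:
$d{\left(M,g \right)} = 0$ ($d{\left(M,g \right)} = \frac{0}{-2 + g} = 0$)
$L{\left(B \right)} = \frac{2 B}{4 + B}$ ($L{\left(B \right)} = \frac{B + B}{B + 4} = \frac{2 B}{4 + B}$)
$J{\left(j \right)} = 4$
$J^{2}{\left(L{\left(d{\left(P,6 \right)} \right)} \right)} = 4^{2} = 16$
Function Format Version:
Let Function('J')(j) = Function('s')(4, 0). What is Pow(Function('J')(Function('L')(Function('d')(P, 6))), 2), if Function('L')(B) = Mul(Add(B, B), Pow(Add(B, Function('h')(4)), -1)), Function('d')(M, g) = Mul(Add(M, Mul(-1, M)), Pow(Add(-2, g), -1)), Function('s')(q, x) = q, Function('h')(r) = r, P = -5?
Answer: 16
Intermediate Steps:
Function('d')(M, g) = 0 (Function('d')(M, g) = Mul(0, Pow(Add(-2, g), -1)) = 0)
Function('L')(B) = Mul(2, B, Pow(Add(4, B), -1)) (Function('L')(B) = Mul(Add(B, B), Pow(Add(B, 4), -1)) = Mul(Mul(2, B), Pow(Add(4, B), -1)) = Mul(2, B, Pow(Add(4, B), -1)))
Function('J')(j) = 4
Pow(Function('J')(Function('L')(Function('d')(P, 6))), 2) = Pow(4, 2) = 16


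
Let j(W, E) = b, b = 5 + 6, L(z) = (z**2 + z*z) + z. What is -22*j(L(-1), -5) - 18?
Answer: -260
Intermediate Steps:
L(z) = z + 2*z**2 (L(z) = (z**2 + z**2) + z = 2*z**2 + z = z + 2*z**2)
b = 11
j(W, E) = 11
-22*j(L(-1), -5) - 18 = -22*11 - 18 = -242 - 18 = -260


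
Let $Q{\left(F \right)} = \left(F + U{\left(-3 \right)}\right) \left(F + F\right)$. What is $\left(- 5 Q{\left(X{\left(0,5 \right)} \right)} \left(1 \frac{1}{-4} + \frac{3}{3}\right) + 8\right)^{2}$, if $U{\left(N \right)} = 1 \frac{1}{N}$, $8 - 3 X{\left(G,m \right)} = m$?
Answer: $9$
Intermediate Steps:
$X{\left(G,m \right)} = \frac{8}{3} - \frac{m}{3}$
$U{\left(N \right)} = \frac{1}{N}$
$Q{\left(F \right)} = 2 F \left(- \frac{1}{3} + F\right)$ ($Q{\left(F \right)} = \left(F + \frac{1}{-3}\right) \left(F + F\right) = \left(F - \frac{1}{3}\right) 2 F = \left(- \frac{1}{3} + F\right) 2 F = 2 F \left(- \frac{1}{3} + F\right)$)
$\left(- 5 Q{\left(X{\left(0,5 \right)} \right)} \left(1 \frac{1}{-4} + \frac{3}{3}\right) + 8\right)^{2} = \left(- 5 \frac{2 \left(\frac{8}{3} - \frac{5}{3}\right) \left(-1 + 3 \left(\frac{8}{3} - \frac{5}{3}\right)\right)}{3} \left(1 \frac{1}{-4} + \frac{3}{3}\right) + 8\right)^{2} = \left(- 5 \frac{2 \left(\frac{8}{3} - \frac{5}{3}\right) \left(-1 + 3 \left(\frac{8}{3} - \frac{5}{3}\right)\right)}{3} \left(1 \left(- \frac{1}{4}\right) + 3 \cdot \frac{1}{3}\right) + 8\right)^{2} = \left(- 5 \cdot \frac{2}{3} \cdot 1 \left(-1 + 3 \cdot 1\right) \left(- \frac{1}{4} + 1\right) + 8\right)^{2} = \left(- 5 \cdot \frac{2}{3} \cdot 1 \left(-1 + 3\right) \frac{3}{4} + 8\right)^{2} = \left(- 5 \cdot \frac{2}{3} \cdot 1 \cdot 2 \cdot \frac{3}{4} + 8\right)^{2} = \left(\left(-5\right) \frac{4}{3} \cdot \frac{3}{4} + 8\right)^{2} = \left(\left(- \frac{20}{3}\right) \frac{3}{4} + 8\right)^{2} = \left(-5 + 8\right)^{2} = 3^{2} = 9$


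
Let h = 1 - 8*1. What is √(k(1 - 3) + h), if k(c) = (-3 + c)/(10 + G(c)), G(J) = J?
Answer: I*√122/4 ≈ 2.7613*I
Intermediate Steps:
k(c) = (-3 + c)/(10 + c)
h = -7 (h = 1 - 8 = -7)
√(k(1 - 3) + h) = √((-3 + (1 - 3))/(10 + (1 - 3)) - 7) = √((-3 - 2)/(10 - 2) - 7) = √(-5/8 - 7) = √(-61/8) = I*√122/4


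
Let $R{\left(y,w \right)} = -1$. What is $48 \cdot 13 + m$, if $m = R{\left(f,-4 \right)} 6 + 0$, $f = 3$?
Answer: $618$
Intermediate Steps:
$m = -6$ ($m = \left(-1\right) 6 + 0 = -6 + 0 = -6$)
$48 \cdot 13 + m = 48 \cdot 13 - 6 = 624 - 6 = 618$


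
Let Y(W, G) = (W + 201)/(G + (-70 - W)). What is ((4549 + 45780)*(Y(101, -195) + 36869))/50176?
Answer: 84890880551/2295552 ≈ 36981.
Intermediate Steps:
Y(W, G) = (201 + W)/(-70 + G - W)
((4549 + 45780)*(Y(101, -195) + 36869))/50176 = ((4549 + 45780)*((201 + 101)/(-70 - 195 - 1*101) + 36869))/50176 = (50329*(302/(-70 - 195 - 101) + 36869))*(1/50176) = (50329*(302/(-366) + 36869))*(1/50176) = (50329*(-1/366*302 + 36869))*(1/50176) = (50329*(-151/183 + 36869))*(1/50176) = (50329*(6746876/183))*(1/50176) = (339563522204/183)*(1/50176) = 84890880551/2295552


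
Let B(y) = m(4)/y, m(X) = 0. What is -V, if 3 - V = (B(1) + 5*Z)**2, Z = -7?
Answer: 1222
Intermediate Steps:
B(y) = 0 (B(y) = 0/y = 0)
V = -1222 (V = 3 - (0 + 5*(-7))**2 = 3 - (0 - 35)**2 = 3 - 1*(-35)**2 = 3 - 1*1225 = 3 - 1225 = -1222)
-V = -1*(-1222) = 1222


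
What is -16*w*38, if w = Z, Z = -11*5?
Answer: 33440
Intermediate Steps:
Z = -55
w = -55
-16*w*38 = -16*(-55)*38 = 880*38 = 33440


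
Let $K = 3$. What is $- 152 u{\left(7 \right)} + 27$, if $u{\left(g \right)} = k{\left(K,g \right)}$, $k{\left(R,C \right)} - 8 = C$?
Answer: $-2253$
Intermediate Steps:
$k{\left(R,C \right)} = 8 + C$
$u{\left(g \right)} = 8 + g$
$- 152 u{\left(7 \right)} + 27 = - 152 \left(8 + 7\right) + 27 = \left(-152\right) 15 + 27 = -2280 + 27 = -2253$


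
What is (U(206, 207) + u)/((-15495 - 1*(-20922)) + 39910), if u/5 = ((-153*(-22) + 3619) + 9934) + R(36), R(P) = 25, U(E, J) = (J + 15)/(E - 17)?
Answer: 5337434/2856231 ≈ 1.8687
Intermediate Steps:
U(E, J) = (15 + J)/(-17 + E)
u = 84720 (u = 5*(((-153*(-22) + 3619) + 9934) + 25) = 5*(((3366 + 3619) + 9934) + 25) = 5*((6985 + 9934) + 25) = 5*(16919 + 25) = 5*16944 = 84720)
(U(206, 207) + u)/((-15495 - 1*(-20922)) + 39910) = ((15 + 207)/(-17 + 206) + 84720)/((-15495 - 1*(-20922)) + 39910) = (222/189 + 84720)/((-15495 + 20922) + 39910) = ((1/189)*222 + 84720)/(5427 + 39910) = (74/63 + 84720)/45337 = (5337434/63)*(1/45337) = 5337434/2856231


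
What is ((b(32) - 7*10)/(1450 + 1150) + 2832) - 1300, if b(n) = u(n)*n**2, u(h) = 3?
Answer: 1993101/1300 ≈ 1533.2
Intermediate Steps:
b(n) = 3*n**2
((b(32) - 7*10)/(1450 + 1150) + 2832) - 1300 = ((3*32**2 - 7*10)/(1450 + 1150) + 2832) - 1300 = ((3*1024 - 70)/2600 + 2832) - 1300 = ((3072 - 70)*(1/2600) + 2832) - 1300 = (3002*(1/2600) + 2832) - 1300 = (1501/1300 + 2832) - 1300 = 3683101/1300 - 1300 = 1993101/1300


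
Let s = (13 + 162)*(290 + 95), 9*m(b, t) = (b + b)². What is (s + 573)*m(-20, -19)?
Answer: 108716800/9 ≈ 1.2080e+7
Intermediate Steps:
m(b, t) = 4*b²/9 (m(b, t) = (b + b)²/9 = (2*b)²/9 = (4*b²)/9 = 4*b²/9)
s = 67375 (s = 175*385 = 67375)
(s + 573)*m(-20, -19) = (67375 + 573)*((4/9)*(-20)²) = 67948*((4/9)*400) = 67948*(1600/9) = 108716800/9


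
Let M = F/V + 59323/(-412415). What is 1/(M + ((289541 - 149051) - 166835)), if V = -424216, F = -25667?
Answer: -174953041640/4609152462315763 ≈ -3.7958e-5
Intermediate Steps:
M = -14580309963/174953041640 (M = -25667/(-424216) + 59323/(-412415) = -25667*(-1/424216) + 59323*(-1/412415) = 25667/424216 - 59323/412415 = -14580309963/174953041640 ≈ -0.083338)
1/(M + ((289541 - 149051) - 166835)) = 1/(-14580309963/174953041640 + ((289541 - 149051) - 166835)) = 1/(-14580309963/174953041640 + (140490 - 166835)) = 1/(-14580309963/174953041640 - 26345) = 1/(-4609152462315763/174953041640) = -174953041640/4609152462315763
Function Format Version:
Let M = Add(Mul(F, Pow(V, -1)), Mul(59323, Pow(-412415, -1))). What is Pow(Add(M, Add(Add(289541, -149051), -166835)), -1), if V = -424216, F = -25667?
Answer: Rational(-174953041640, 4609152462315763) ≈ -3.7958e-5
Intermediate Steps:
M = Rational(-14580309963, 174953041640) (M = Add(Mul(-25667, Pow(-424216, -1)), Mul(59323, Pow(-412415, -1))) = Add(Mul(-25667, Rational(-1, 424216)), Mul(59323, Rational(-1, 412415))) = Add(Rational(25667, 424216), Rational(-59323, 412415)) = Rational(-14580309963, 174953041640) ≈ -0.083338)
Pow(Add(M, Add(Add(289541, -149051), -166835)), -1) = Pow(Add(Rational(-14580309963, 174953041640), Add(Add(289541, -149051), -166835)), -1) = Pow(Add(Rational(-14580309963, 174953041640), Add(140490, -166835)), -1) = Pow(Add(Rational(-14580309963, 174953041640), -26345), -1) = Pow(Rational(-4609152462315763, 174953041640), -1) = Rational(-174953041640, 4609152462315763)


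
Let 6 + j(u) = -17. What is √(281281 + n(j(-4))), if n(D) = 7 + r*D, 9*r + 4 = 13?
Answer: √281265 ≈ 530.34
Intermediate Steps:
r = 1 (r = -4/9 + (⅑)*13 = -4/9 + 13/9 = 1)
j(u) = -23 (j(u) = -6 - 17 = -23)
n(D) = 7 + D (n(D) = 7 + 1*D = 7 + D)
√(281281 + n(j(-4))) = √(281281 + (7 - 23)) = √(281281 - 16) = √281265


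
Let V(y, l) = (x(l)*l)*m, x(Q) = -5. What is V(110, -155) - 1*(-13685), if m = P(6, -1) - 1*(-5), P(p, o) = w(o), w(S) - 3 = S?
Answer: 19110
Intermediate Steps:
w(S) = 3 + S
P(p, o) = 3 + o
m = 7 (m = (3 - 1) - 1*(-5) = 2 + 5 = 7)
V(y, l) = -35*l (V(y, l) = -5*l*7 = -35*l)
V(110, -155) - 1*(-13685) = -35*(-155) - 1*(-13685) = 5425 + 13685 = 19110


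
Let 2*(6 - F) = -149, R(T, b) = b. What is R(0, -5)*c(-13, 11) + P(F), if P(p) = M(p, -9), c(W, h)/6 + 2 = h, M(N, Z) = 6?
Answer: -264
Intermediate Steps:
c(W, h) = -12 + 6*h
F = 161/2 (F = 6 - ½*(-149) = 6 + 149/2 = 161/2 ≈ 80.500)
P(p) = 6
R(0, -5)*c(-13, 11) + P(F) = -5*(-12 + 6*11) + 6 = -5*(-12 + 66) + 6 = -5*54 + 6 = -270 + 6 = -264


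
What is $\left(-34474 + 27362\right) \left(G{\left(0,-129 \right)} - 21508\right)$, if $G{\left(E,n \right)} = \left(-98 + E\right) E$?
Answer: $152964896$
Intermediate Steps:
$G{\left(E,n \right)} = E \left(-98 + E\right)$
$\left(-34474 + 27362\right) \left(G{\left(0,-129 \right)} - 21508\right) = \left(-34474 + 27362\right) \left(0 \left(-98 + 0\right) - 21508\right) = - 7112 \left(0 \left(-98\right) - 21508\right) = - 7112 \left(0 - 21508\right) = \left(-7112\right) \left(-21508\right) = 152964896$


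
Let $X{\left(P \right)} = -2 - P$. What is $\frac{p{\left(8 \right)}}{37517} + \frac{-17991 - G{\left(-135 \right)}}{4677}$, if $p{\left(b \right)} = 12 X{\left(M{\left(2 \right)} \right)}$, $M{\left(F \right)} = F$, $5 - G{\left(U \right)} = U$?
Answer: $- \frac{680445223}{175467009} \approx -3.8779$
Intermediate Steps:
$G{\left(U \right)} = 5 - U$
$p{\left(b \right)} = -48$ ($p{\left(b \right)} = 12 \left(-2 - 2\right) = 12 \left(-4\right) = -48$)
$\frac{p{\left(8 \right)}}{37517} + \frac{-17991 - G{\left(-135 \right)}}{4677} = - \frac{48}{37517} + \frac{-17991 - \left(5 - -135\right)}{4677} = \left(-48\right) \frac{1}{37517} + \left(-17991 - \left(5 + 135\right)\right) \frac{1}{4677} = - \frac{48}{37517} + \left(-17991 - 140\right) \frac{1}{4677} = - \frac{48}{37517} - \frac{18131}{4677} = - \frac{680445223}{175467009}$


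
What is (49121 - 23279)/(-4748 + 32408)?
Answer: 4307/4610 ≈ 0.93427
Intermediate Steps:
(49121 - 23279)/(-4748 + 32408) = 25842/27660 = 25842*(1/27660) = 4307/4610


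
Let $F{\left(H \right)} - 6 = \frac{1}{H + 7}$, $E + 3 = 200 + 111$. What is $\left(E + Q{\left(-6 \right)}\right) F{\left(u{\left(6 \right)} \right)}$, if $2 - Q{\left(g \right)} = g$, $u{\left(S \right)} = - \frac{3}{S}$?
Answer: $\frac{25280}{13} \approx 1944.6$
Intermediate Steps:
$Q{\left(g \right)} = 2 - g$
$E = 308$ ($E = -3 + \left(200 + 111\right) = -3 + 311 = 308$)
$F{\left(H \right)} = 6 + \frac{1}{7 + H}$ ($F{\left(H \right)} = 6 + \frac{1}{H + 7} = 6 + \frac{1}{7 + H}$)
$\left(E + Q{\left(-6 \right)}\right) F{\left(u{\left(6 \right)} \right)} = \left(308 + \left(2 - -6\right)\right) \frac{43 + 6 \left(- \frac{3}{6}\right)}{7 - \frac{3}{6}} = \left(308 + \left(2 + 6\right)\right) \frac{43 + 6 \left(\left(-3\right) \frac{1}{6}\right)}{7 - \frac{1}{2}} = \left(308 + 8\right) \frac{43 + 6 \left(- \frac{1}{2}\right)}{7 - \frac{1}{2}} = 316 \frac{43 - 3}{\frac{13}{2}} = 316 \cdot \frac{2}{13} \cdot 40 = 316 \cdot \frac{80}{13} = \frac{25280}{13}$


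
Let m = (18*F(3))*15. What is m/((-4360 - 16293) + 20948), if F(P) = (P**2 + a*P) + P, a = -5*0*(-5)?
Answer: 648/59 ≈ 10.983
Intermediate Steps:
a = 0 (a = 0*(-5) = 0)
F(P) = P + P**2 (F(P) = (P**2 + 0*P) + P = (P**2 + 0) + P = P**2 + P = P + P**2)
m = 3240 (m = (18*(3*(1 + 3)))*15 = (18*(3*4))*15 = (18*12)*15 = 216*15 = 3240)
m/((-4360 - 16293) + 20948) = 3240/((-4360 - 16293) + 20948) = 3240/(-20653 + 20948) = 3240/295 = 3240*(1/295) = 648/59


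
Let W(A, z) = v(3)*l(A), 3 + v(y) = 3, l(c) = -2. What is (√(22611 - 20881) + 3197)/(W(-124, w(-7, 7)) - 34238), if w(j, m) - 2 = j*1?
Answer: -3197/34238 - √1730/34238 ≈ -0.094591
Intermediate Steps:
v(y) = 0 (v(y) = -3 + 3 = 0)
w(j, m) = 2 + j (w(j, m) = 2 + j*1 = 2 + j)
W(A, z) = 0 (W(A, z) = 0*(-2) = 0)
(√(22611 - 20881) + 3197)/(W(-124, w(-7, 7)) - 34238) = (√(22611 - 20881) + 3197)/(0 - 34238) = (√1730 + 3197)/(-34238) = (3197 + √1730)*(-1/34238) = -3197/34238 - √1730/34238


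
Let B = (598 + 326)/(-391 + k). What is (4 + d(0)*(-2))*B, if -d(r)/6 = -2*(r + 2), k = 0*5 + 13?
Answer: 968/9 ≈ 107.56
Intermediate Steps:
k = 13 (k = 0 + 13 = 13)
d(r) = 24 + 12*r (d(r) = -(-12)*(r + 2) = -(-12)*(2 + r) = -6*(-4 - 2*r) = 24 + 12*r)
B = -22/9 (B = (598 + 326)/(-391 + 13) = 924/(-378) = 924*(-1/378) = -22/9 ≈ -2.4444)
(4 + d(0)*(-2))*B = (4 + (24 + 12*0)*(-2))*(-22/9) = (4 + (24 + 0)*(-2))*(-22/9) = (4 + 24*(-2))*(-22/9) = (4 - 48)*(-22/9) = -44*(-22/9) = 968/9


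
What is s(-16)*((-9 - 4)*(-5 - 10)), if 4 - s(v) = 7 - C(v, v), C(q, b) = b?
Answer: -3705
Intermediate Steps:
s(v) = -3 + v (s(v) = 4 - (7 - v) = 4 + (-7 + v) = -3 + v)
s(-16)*((-9 - 4)*(-5 - 10)) = (-3 - 16)*((-9 - 4)*(-5 - 10)) = -(-247)*(-15) = -19*195 = -3705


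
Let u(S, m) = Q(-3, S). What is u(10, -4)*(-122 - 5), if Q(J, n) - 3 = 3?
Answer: -762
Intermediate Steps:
Q(J, n) = 6 (Q(J, n) = 3 + 3 = 6)
u(S, m) = 6
u(10, -4)*(-122 - 5) = 6*(-122 - 5) = 6*(-127) = -762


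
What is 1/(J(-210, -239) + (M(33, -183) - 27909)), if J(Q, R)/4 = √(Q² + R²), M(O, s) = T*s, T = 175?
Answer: -29967/1795232410 - √101221/897616205 ≈ -1.7047e-5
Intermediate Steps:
M(O, s) = 175*s
J(Q, R) = 4*√(Q² + R²)
1/(J(-210, -239) + (M(33, -183) - 27909)) = 1/(4*√((-210)² + (-239)²) + (175*(-183) - 27909)) = 1/(4*√(44100 + 57121) + (-32025 - 27909)) = 1/(4*√101221 - 59934) = 1/(-59934 + 4*√101221)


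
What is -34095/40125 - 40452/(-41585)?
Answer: 2737279/22247975 ≈ 0.12303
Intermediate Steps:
-34095/40125 - 40452/(-41585) = -34095*1/40125 - 40452*(-1/41585) = -2273/2675 + 40452/41585 = 2737279/22247975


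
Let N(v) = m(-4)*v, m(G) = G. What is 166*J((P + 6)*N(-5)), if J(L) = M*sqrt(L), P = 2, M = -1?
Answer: -664*sqrt(10) ≈ -2099.8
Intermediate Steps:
N(v) = -4*v
J(L) = -sqrt(L)
166*J((P + 6)*N(-5)) = 166*(-sqrt((2 + 6)*(-4*(-5)))) = 166*(-sqrt(8*20)) = 166*(-sqrt(160)) = 166*(-4*sqrt(10)) = -664*sqrt(10)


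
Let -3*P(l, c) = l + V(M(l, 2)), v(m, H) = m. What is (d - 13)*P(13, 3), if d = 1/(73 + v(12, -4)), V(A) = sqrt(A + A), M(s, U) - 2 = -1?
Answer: 4784/85 + 368*sqrt(2)/85 ≈ 62.405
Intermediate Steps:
M(s, U) = 1 (M(s, U) = 2 - 1 = 1)
V(A) = sqrt(2)*sqrt(A) (V(A) = sqrt(2*A) = sqrt(2)*sqrt(A))
P(l, c) = -l/3 - sqrt(2)/3 (P(l, c) = -(l + sqrt(2)*sqrt(1))/3 = -(l + sqrt(2)*1)/3 = -(l + sqrt(2))/3 = -l/3 - sqrt(2)/3)
d = 1/85 (d = 1/(73 + 12) = 1/85 ≈ 0.011765)
(d - 13)*P(13, 3) = (1/85 - 13)*(-1/3*13 - sqrt(2)/3) = -1104*(-13/3 - sqrt(2)/3)/85 = 4784/85 + 368*sqrt(2)/85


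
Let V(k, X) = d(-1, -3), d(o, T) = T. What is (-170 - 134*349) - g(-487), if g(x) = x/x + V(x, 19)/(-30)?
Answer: -469371/10 ≈ -46937.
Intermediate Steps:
V(k, X) = -3
g(x) = 11/10 (g(x) = x/x - 3/(-30) = 1 - 3*(-1/30) = 1 + ⅒ = 11/10)
(-170 - 134*349) - g(-487) = (-170 - 134*349) - 1*11/10 = (-170 - 46766) - 11/10 = -46936 - 11/10 = -469371/10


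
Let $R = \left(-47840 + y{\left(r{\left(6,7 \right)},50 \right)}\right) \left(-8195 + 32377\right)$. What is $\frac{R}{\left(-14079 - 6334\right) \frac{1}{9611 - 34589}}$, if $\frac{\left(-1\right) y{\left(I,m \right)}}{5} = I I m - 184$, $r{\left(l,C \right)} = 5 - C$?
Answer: $- \frac{28944542368320}{20413} \approx -1.4179 \cdot 10^{9}$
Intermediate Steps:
$y{\left(I,m \right)} = 920 - 5 m I^{2}$ ($y{\left(I,m \right)} = - 5 \left(I I m - 184\right) = - 5 \left(I^{2} m - 184\right) = - 5 \left(m I^{2} - 184\right) = - 5 \left(-184 + m I^{2}\right) = 920 - 5 m I^{2}$)
$R = -1158801440$ ($R = \left(-47840 + \left(920 - 250 \left(5 - 7\right)^{2}\right)\right) \left(-8195 + 32377\right) = \left(-47840 + \left(920 - 250 \left(5 - 7\right)^{2}\right)\right) 24182 = \left(-47840 + \left(920 - 250 \left(-2\right)^{2}\right)\right) 24182 = \left(-47840 + \left(920 - 250 \cdot 4\right)\right) 24182 = \left(-47840 + \left(920 - 1000\right)\right) 24182 = \left(-47840 - 80\right) 24182 = \left(-47920\right) 24182 = -1158801440$)
$\frac{R}{\left(-14079 - 6334\right) \frac{1}{9611 - 34589}} = - \frac{1158801440}{\left(-14079 - 6334\right) \frac{1}{9611 - 34589}} = - \frac{1158801440}{\left(-20413\right) \frac{1}{-24978}} = - \frac{1158801440}{\left(-20413\right) \left(- \frac{1}{24978}\right)} = - \frac{1158801440}{\frac{20413}{24978}} = \left(-1158801440\right) \frac{24978}{20413} = - \frac{28944542368320}{20413}$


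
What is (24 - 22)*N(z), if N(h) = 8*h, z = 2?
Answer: 32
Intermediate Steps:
(24 - 22)*N(z) = (24 - 22)*(8*2) = 2*16 = 32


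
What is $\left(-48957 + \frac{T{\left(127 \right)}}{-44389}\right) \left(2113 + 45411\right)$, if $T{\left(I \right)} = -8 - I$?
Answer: $- \frac{103276882206312}{44389} \approx -2.3266 \cdot 10^{9}$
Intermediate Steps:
$\left(-48957 + \frac{T{\left(127 \right)}}{-44389}\right) \left(2113 + 45411\right) = \left(-48957 + \frac{-8 - 127}{-44389}\right) \left(2113 + 45411\right) = \left(-48957 + \left(-8 - 127\right) \left(- \frac{1}{44389}\right)\right) 47524 = \left(-48957 - - \frac{135}{44389}\right) 47524 = \left(-48957 + \frac{135}{44389}\right) 47524 = \left(- \frac{2173152138}{44389}\right) 47524 = - \frac{103276882206312}{44389}$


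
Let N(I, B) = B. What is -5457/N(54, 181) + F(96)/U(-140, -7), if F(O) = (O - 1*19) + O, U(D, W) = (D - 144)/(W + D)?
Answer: 3053223/51404 ≈ 59.397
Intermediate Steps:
U(D, W) = (-144 + D)/(D + W)
F(O) = -19 + 2*O (F(O) = (O - 19) + O = (-19 + O) + O = -19 + 2*O)
-5457/N(54, 181) + F(96)/U(-140, -7) = -5457/181 + (-19 + 2*96)/(((-144 - 140)/(-140 - 7))) = -5457*1/181 + (-19 + 192)/((-284/(-147))) = -5457/181 + 173/((-1/147*(-284))) = -5457/181 + 173/(284/147) = -5457/181 + 173*(147/284) = -5457/181 + 25431/284 = 3053223/51404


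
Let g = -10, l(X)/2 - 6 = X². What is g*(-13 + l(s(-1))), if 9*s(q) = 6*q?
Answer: 10/9 ≈ 1.1111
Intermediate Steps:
s(q) = 2*q/3 (s(q) = (6*q)/9 = 2*q/3)
l(X) = 12 + 2*X²
g*(-13 + l(s(-1))) = -10*(-13 + (12 + 2*((⅔)*(-1))²)) = -10*(-13 + (12 + 2*(-⅔)²)) = -10*(-13 + (12 + 2*(4/9))) = -10*(-13 + (12 + 8/9)) = -10*(-13 + 116/9) = -10*(-⅑) = 10/9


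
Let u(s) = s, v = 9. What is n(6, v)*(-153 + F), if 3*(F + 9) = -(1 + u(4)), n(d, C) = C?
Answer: -1473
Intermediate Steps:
F = -32/3 (F = -9 + (-(1 + 4))/3 = -9 + (-1*5)/3 = -9 + (⅓)*(-5) = -9 - 5/3 = -32/3 ≈ -10.667)
n(6, v)*(-153 + F) = 9*(-153 - 32/3) = 9*(-491/3) = -1473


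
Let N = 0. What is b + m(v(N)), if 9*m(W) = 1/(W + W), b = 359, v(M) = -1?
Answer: 6461/18 ≈ 358.94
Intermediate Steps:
m(W) = 1/(18*W) (m(W) = 1/(9*(W + W)) = 1/(9*((2*W))) = (1/(2*W))/9 = 1/(18*W))
b + m(v(N)) = 359 + (1/18)/(-1) = 359 + (1/18)*(-1) = 359 - 1/18 = 6461/18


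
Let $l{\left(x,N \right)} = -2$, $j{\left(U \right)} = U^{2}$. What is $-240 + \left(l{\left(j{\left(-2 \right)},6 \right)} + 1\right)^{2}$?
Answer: $-239$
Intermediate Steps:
$-240 + \left(l{\left(j{\left(-2 \right)},6 \right)} + 1\right)^{2} = -240 + \left(-2 + 1\right)^{2} = -240 + \left(-1\right)^{2} = -240 + 1 = -239$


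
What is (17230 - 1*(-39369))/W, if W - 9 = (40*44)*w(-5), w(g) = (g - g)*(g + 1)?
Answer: 56599/9 ≈ 6288.8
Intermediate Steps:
w(g) = 0 (w(g) = 0*(1 + g) = 0)
W = 9 (W = 9 + (40*44)*0 = 9 + 1760*0 = 9 + 0 = 9)
(17230 - 1*(-39369))/W = (17230 - 1*(-39369))/9 = (17230 + 39369)*(1/9) = 56599*(1/9) = 56599/9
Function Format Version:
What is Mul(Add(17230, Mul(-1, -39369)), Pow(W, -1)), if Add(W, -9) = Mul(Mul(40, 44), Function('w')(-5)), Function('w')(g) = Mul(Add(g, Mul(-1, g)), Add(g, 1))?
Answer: Rational(56599, 9) ≈ 6288.8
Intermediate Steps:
Function('w')(g) = 0 (Function('w')(g) = Mul(0, Add(1, g)) = 0)
W = 9 (W = Add(9, Mul(Mul(40, 44), 0)) = Add(9, Mul(1760, 0)) = Add(9, 0) = 9)
Mul(Add(17230, Mul(-1, -39369)), Pow(W, -1)) = Mul(Add(17230, Mul(-1, -39369)), Pow(9, -1)) = Mul(Add(17230, 39369), Rational(1, 9)) = Mul(56599, Rational(1, 9)) = Rational(56599, 9)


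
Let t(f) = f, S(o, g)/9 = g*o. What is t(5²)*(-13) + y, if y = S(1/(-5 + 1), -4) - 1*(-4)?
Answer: -312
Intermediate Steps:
S(o, g) = 9*g*o (S(o, g) = 9*(g*o) = 9*g*o)
y = 13 (y = 9*(-4)/(-5 + 1) - 1*(-4) = 9*(-4)/(-4) + 4 = 9*(-4)*(-¼) + 4 = 9 + 4 = 13)
t(5²)*(-13) + y = 5²*(-13) + 13 = 25*(-13) + 13 = -325 + 13 = -312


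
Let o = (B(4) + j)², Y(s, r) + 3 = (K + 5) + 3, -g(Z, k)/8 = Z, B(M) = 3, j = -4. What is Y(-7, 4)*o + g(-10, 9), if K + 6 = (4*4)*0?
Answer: 79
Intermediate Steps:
K = -6 (K = -6 + (4*4)*0 = -6 + 16*0 = -6 + 0 = -6)
g(Z, k) = -8*Z
Y(s, r) = -1 (Y(s, r) = -3 + ((-6 + 5) + 3) = -3 + (-1 + 3) = -3 + 2 = -1)
o = 1 (o = (3 - 4)² = (-1)² = 1)
Y(-7, 4)*o + g(-10, 9) = -1*1 - 8*(-10) = -1 + 80 = 79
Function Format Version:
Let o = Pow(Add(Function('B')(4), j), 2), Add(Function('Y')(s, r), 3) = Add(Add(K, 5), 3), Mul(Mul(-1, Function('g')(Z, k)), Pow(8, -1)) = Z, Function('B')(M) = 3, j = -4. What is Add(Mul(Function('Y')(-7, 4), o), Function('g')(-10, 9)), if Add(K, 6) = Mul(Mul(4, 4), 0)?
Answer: 79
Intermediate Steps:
K = -6 (K = Add(-6, Mul(Mul(4, 4), 0)) = Add(-6, Mul(16, 0)) = Add(-6, 0) = -6)
Function('g')(Z, k) = Mul(-8, Z)
Function('Y')(s, r) = -1 (Function('Y')(s, r) = Add(-3, Add(Add(-6, 5), 3)) = Add(-3, Add(-1, 3)) = Add(-3, 2) = -1)
o = 1 (o = Pow(Add(3, -4), 2) = Pow(-1, 2) = 1)
Add(Mul(Function('Y')(-7, 4), o), Function('g')(-10, 9)) = Add(Mul(-1, 1), Mul(-8, -10)) = Add(-1, 80) = 79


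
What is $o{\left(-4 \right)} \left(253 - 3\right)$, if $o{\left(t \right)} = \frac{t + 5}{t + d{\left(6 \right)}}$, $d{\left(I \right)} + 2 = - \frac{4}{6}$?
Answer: $- \frac{75}{2} \approx -37.5$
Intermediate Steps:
$d{\left(I \right)} = - \frac{8}{3}$ ($d{\left(I \right)} = -2 - \frac{4}{6} = -2 - \frac{2}{3} = - \frac{8}{3}$)
$o{\left(t \right)} = \frac{5 + t}{- \frac{8}{3} + t}$ ($o{\left(t \right)} = \frac{t + 5}{t - \frac{8}{3}} = \frac{5 + t}{- \frac{8}{3} + t}$)
$o{\left(-4 \right)} \left(253 - 3\right) = \frac{3 \left(5 - 4\right)}{-8 + 3 \left(-4\right)} \left(253 - 3\right) = 3 \frac{1}{-8 - 12} \cdot 1 \cdot 250 = 3 \frac{1}{-20} \cdot 1 \cdot 250 = 3 \left(- \frac{1}{20}\right) 1 \cdot 250 = \left(- \frac{3}{20}\right) 250 = - \frac{75}{2}$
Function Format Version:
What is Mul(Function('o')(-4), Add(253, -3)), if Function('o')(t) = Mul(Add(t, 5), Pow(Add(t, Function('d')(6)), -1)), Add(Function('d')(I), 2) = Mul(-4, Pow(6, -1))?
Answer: Rational(-75, 2) ≈ -37.500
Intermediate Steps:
Function('d')(I) = Rational(-8, 3) (Function('d')(I) = Add(-2, Mul(-4, Pow(6, -1))) = Add(-2, Mul(-4, Rational(1, 6))) = Add(-2, Rational(-2, 3)) = Rational(-8, 3))
Function('o')(t) = Mul(Pow(Add(Rational(-8, 3), t), -1), Add(5, t)) (Function('o')(t) = Mul(Add(t, 5), Pow(Add(t, Rational(-8, 3)), -1)) = Mul(Add(5, t), Pow(Add(Rational(-8, 3), t), -1)) = Mul(Pow(Add(Rational(-8, 3), t), -1), Add(5, t)))
Mul(Function('o')(-4), Add(253, -3)) = Mul(Mul(3, Pow(Add(-8, Mul(3, -4)), -1), Add(5, -4)), Add(253, -3)) = Mul(Mul(3, Pow(Add(-8, -12), -1), 1), 250) = Mul(Mul(3, Pow(-20, -1), 1), 250) = Mul(Mul(3, Rational(-1, 20), 1), 250) = Mul(Rational(-3, 20), 250) = Rational(-75, 2)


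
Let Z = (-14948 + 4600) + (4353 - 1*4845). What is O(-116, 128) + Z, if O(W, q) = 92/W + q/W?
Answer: -314415/29 ≈ -10842.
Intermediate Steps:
Z = -10840 (Z = -10348 + (4353 - 4845) = -10348 - 492 = -10840)
O(-116, 128) + Z = (92 + 128)/(-116) - 10840 = -1/116*220 - 10840 = -55/29 - 10840 = -314415/29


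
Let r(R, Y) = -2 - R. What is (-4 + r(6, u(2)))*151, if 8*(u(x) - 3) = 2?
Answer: -1812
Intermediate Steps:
u(x) = 13/4 (u(x) = 3 + (⅛)*2 = 3 + ¼ = 13/4)
(-4 + r(6, u(2)))*151 = (-4 + (-2 - 1*6))*151 = (-4 + (-2 - 6))*151 = (-4 - 8)*151 = -12*151 = -1812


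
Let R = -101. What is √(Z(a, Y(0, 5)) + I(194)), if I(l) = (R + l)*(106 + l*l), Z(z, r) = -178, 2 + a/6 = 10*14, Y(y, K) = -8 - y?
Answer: 2*√877457 ≈ 1873.5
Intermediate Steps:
a = 828 (a = -12 + 6*(10*14) = -12 + 6*140 = -12 + 840 = 828)
I(l) = (-101 + l)*(106 + l²) (I(l) = (-101 + l)*(106 + l*l) = (-101 + l)*(106 + l²))
√(Z(a, Y(0, 5)) + I(194)) = √(-178 + (-10706 + 194³ - 101*194² + 106*194)) = √(-178 + (-10706 + 7301384 - 101*37636 + 20564)) = √(-178 + (-10706 + 7301384 - 3801236 + 20564)) = √(-178 + 3510006) = √3509828 = 2*√877457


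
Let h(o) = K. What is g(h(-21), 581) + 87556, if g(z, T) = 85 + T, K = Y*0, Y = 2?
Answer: 88222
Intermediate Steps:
K = 0 (K = 2*0 = 0)
h(o) = 0
g(h(-21), 581) + 87556 = (85 + 581) + 87556 = 666 + 87556 = 88222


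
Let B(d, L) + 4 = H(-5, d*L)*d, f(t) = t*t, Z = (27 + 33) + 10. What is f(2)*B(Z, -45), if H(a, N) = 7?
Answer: 1944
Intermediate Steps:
Z = 70 (Z = 60 + 10 = 70)
f(t) = t²
B(d, L) = -4 + 7*d
f(2)*B(Z, -45) = 2²*(-4 + 7*70) = 4*(-4 + 490) = 4*486 = 1944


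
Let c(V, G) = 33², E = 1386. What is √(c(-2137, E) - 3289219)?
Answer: I*√3288130 ≈ 1813.3*I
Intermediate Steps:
c(V, G) = 1089
√(c(-2137, E) - 3289219) = √(1089 - 3289219) = √(-3288130) = I*√3288130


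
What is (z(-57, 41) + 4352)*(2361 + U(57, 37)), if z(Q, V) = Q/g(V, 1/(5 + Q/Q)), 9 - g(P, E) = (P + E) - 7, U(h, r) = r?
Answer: 1576670612/151 ≈ 1.0442e+7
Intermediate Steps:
g(P, E) = 16 - E - P (g(P, E) = 9 - ((P + E) - 7) = 9 - ((E + P) - 7) = 9 - (-7 + E + P) = 9 + (7 - E - P) = 16 - E - P)
z(Q, V) = Q/(95/6 - V) (z(Q, V) = Q/(16 - 1/(5 + Q/Q) - V) = Q/(16 - 1/(5 + 1) - V) = Q/(16 - 1/6 - V) = Q/(95/6 - V))
(z(-57, 41) + 4352)*(2361 + U(57, 37)) = (-6*(-57)/(-95 + 6*41) + 4352)*(2361 + 37) = (-6*(-57)/(-95 + 246) + 4352)*2398 = (-6*(-57)/151 + 4352)*2398 = (-6*(-57)*1/151 + 4352)*2398 = (342/151 + 4352)*2398 = (657494/151)*2398 = 1576670612/151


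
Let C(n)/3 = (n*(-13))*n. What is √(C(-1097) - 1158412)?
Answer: I*√48091363 ≈ 6934.8*I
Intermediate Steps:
C(n) = -39*n² (C(n) = 3*((n*(-13))*n) = 3*((-13*n)*n) = 3*(-13*n²) = -39*n²)
√(C(-1097) - 1158412) = √(-39*(-1097)² - 1158412) = √(-39*1203409 - 1158412) = √(-46932951 - 1158412) = √(-48091363) = I*√48091363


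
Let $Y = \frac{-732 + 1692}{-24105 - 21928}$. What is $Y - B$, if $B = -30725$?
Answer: $\frac{1414362965}{46033} \approx 30725.0$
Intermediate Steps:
$Y = - \frac{960}{46033}$ ($Y = \frac{960}{-46033} = 960 \left(- \frac{1}{46033}\right) = - \frac{960}{46033} \approx -0.020855$)
$Y - B = - \frac{960}{46033} - -30725 = - \frac{960}{46033} + 30725 = \frac{1414362965}{46033}$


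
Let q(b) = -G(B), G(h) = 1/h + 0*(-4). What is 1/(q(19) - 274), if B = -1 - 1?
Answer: -2/547 ≈ -0.0036563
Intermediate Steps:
B = -2
G(h) = 1/h (G(h) = 1/h + 0 = 1/h)
q(b) = ½ (q(b) = -1/(-2) = -1*(-½) = ½)
1/(q(19) - 274) = 1/(½ - 274) = 1/(-547/2) = -2/547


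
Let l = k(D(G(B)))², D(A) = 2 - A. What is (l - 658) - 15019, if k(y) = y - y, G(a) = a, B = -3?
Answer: -15677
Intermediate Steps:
k(y) = 0
l = 0 (l = 0² = 0)
(l - 658) - 15019 = (0 - 658) - 15019 = -658 - 15019 = -15677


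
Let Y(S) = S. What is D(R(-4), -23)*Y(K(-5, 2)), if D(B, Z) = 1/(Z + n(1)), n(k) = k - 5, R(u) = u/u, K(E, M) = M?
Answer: -2/27 ≈ -0.074074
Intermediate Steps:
R(u) = 1
n(k) = -5 + k
D(B, Z) = 1/(-4 + Z) (D(B, Z) = 1/(Z + (-5 + 1)) = 1/(Z - 4) = 1/(-4 + Z))
D(R(-4), -23)*Y(K(-5, 2)) = 2/(-4 - 23) = 2/(-27) = -1/27*2 = -2/27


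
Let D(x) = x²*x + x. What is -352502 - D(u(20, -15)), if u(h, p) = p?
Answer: -349112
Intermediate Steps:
D(x) = x + x³ (D(x) = x³ + x = x + x³)
-352502 - D(u(20, -15)) = -352502 - (-15 + (-15)³) = -352502 - (-15 - 3375) = -352502 - 1*(-3390) = -352502 + 3390 = -349112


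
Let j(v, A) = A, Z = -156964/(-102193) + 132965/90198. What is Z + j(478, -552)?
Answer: -5060371595011/9217604214 ≈ -548.99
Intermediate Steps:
Z = 27745931117/9217604214 (Z = -156964*(-1/102193) + 132965*(1/90198) = 156964/102193 + 132965/90198 = 27745931117/9217604214 ≈ 3.0101)
Z + j(478, -552) = 27745931117/9217604214 - 552 = -5060371595011/9217604214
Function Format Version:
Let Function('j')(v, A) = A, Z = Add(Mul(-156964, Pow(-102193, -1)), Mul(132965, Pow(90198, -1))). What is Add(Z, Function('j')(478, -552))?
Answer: Rational(-5060371595011, 9217604214) ≈ -548.99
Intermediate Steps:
Z = Rational(27745931117, 9217604214) (Z = Add(Mul(-156964, Rational(-1, 102193)), Mul(132965, Rational(1, 90198))) = Add(Rational(156964, 102193), Rational(132965, 90198)) = Rational(27745931117, 9217604214) ≈ 3.0101)
Add(Z, Function('j')(478, -552)) = Add(Rational(27745931117, 9217604214), -552) = Rational(-5060371595011, 9217604214)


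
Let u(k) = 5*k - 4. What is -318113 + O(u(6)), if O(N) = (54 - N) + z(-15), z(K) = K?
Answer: -318100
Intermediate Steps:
u(k) = -4 + 5*k
O(N) = 39 - N (O(N) = (54 - N) - 15 = 39 - N)
-318113 + O(u(6)) = -318113 + (39 - (-4 + 5*6)) = -318113 + (39 - (-4 + 30)) = -318113 + (39 - 1*26) = -318113 + (39 - 26) = -318113 + 13 = -318100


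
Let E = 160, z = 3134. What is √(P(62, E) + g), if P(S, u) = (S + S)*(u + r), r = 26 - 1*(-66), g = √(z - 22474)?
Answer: √(31248 + 2*I*√4835) ≈ 176.77 + 0.3934*I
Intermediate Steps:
g = 2*I*√4835 (g = √(3134 - 22474) = √(-19340) = 2*I*√4835 ≈ 139.07*I)
r = 92 (r = 26 + 66 = 92)
P(S, u) = 2*S*(92 + u) (P(S, u) = (S + S)*(u + 92) = (2*S)*(92 + u) = 2*S*(92 + u))
√(P(62, E) + g) = √(2*62*(92 + 160) + 2*I*√4835) = √(2*62*252 + 2*I*√4835) = √(31248 + 2*I*√4835)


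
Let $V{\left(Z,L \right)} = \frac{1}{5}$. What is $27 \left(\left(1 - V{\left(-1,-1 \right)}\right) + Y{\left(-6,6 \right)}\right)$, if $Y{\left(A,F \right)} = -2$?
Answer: $- \frac{162}{5} \approx -32.4$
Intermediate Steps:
$V{\left(Z,L \right)} = \frac{1}{5}$
$27 \left(\left(1 - V{\left(-1,-1 \right)}\right) + Y{\left(-6,6 \right)}\right) = 27 \left(\left(1 - \frac{1}{5}\right) - 2\right) = 27 \left(\frac{4}{5} - 2\right) = 27 \left(- \frac{6}{5}\right) = - \frac{162}{5}$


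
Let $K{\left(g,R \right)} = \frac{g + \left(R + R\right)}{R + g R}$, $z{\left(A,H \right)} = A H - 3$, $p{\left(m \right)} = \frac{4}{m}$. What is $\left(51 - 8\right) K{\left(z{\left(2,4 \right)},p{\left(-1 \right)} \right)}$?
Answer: $\frac{43}{8} \approx 5.375$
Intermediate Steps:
$z{\left(A,H \right)} = -3 + A H$
$K{\left(g,R \right)} = \frac{g + 2 R}{R + R g}$
$\left(51 - 8\right) K{\left(z{\left(2,4 \right)},p{\left(-1 \right)} \right)} = \left(51 - 8\right) \frac{\left(-3 + 2 \cdot 4\right) + 2 \frac{4}{-1}}{\frac{4}{-1} \left(1 + \left(-3 + 2 \cdot 4\right)\right)} = 43 \frac{\left(-3 + 8\right) + 2 \cdot 4 \left(-1\right)}{4 \left(-1\right) \left(1 + \left(-3 + 8\right)\right)} = 43 \frac{5 + 2 \left(-4\right)}{\left(-4\right) \left(1 + 5\right)} = 43 \left(- \frac{5 - 8}{4 \cdot 6}\right) = 43 \left(\left(- \frac{1}{4}\right) \frac{1}{6} \left(-3\right)\right) = 43 \cdot \frac{1}{8} = \frac{43}{8}$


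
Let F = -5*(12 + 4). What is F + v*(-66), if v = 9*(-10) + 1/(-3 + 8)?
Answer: 29234/5 ≈ 5846.8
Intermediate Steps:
F = -80 (F = -5*16 = -80)
v = -449/5 (v = -90 + 1/5 = -90 + ⅕ = -449/5 ≈ -89.800)
F + v*(-66) = -80 - 449/5*(-66) = -80 + 29634/5 = 29234/5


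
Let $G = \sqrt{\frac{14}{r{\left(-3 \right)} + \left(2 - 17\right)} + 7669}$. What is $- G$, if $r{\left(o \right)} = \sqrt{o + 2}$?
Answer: $- \frac{\sqrt{97913596 - 791 i}}{113} \approx -87.568 + 0.00035371 i$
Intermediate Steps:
$r{\left(o \right)} = \sqrt{2 + o}$
$G = \sqrt{7669 + \frac{7 \left(-15 - i\right)}{113}}$ ($G = \sqrt{\frac{14}{\sqrt{2 - 3} + \left(2 - 17\right)} + 7669} = \sqrt{\frac{14}{\sqrt{-1} + \left(2 - 17\right)} + 7669} = \sqrt{\frac{14}{i - 15} + 7669} = \sqrt{\frac{14}{-15 + i} + 7669} = \sqrt{14 \frac{-15 - i}{226} + 7669} = \sqrt{\frac{7 \left(-15 - i\right)}{113} + 7669} = \sqrt{7669 + \frac{7 \left(-15 - i\right)}{113}} \approx 87.568 - 0.0004 i$)
$- G = - \frac{\sqrt{97913596 - 791 i}}{113}$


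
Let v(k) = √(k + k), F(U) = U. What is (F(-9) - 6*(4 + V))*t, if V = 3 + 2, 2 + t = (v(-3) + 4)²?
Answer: -504 - 504*I*√6 ≈ -504.0 - 1234.5*I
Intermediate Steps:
v(k) = √2*√k (v(k) = √(2*k) = √2*√k)
t = -2 + (4 + I*√6)² (t = -2 + (√2*√(-3) + 4)² = -2 + (√2*(I*√3) + 4)² = -2 + (I*√6 + 4)² = -2 + (4 + I*√6)² ≈ 8.0 + 19.596*I)
V = 5
(F(-9) - 6*(4 + V))*t = (-9 - 6*(4 + 5))*(8 + 8*I*√6) = (-9 - 6*9)*(8 + 8*I*√6) = (-9 - 54)*(8 + 8*I*√6) = -63*(8 + 8*I*√6) = -504 - 504*I*√6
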